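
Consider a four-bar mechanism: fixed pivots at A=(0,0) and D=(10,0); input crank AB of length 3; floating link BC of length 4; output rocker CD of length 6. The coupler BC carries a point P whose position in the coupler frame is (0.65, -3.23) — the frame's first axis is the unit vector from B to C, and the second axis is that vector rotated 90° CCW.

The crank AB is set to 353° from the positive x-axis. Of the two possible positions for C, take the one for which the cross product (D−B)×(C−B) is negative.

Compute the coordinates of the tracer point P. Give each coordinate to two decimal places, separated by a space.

A=(0,0), D=(10.00,0)
B = A + 3.00·(cos353°, sin353°) = (2.9776, -0.3656)
|BD| = 7.0319
circle(B,4.00) ∩ circle(D,6.00): a=2.0938, h=3.4082
  candidates: C₊=(4.8914,3.1468) cross=23.966; C₋=(5.2458,-3.6603) cross=-23.966
  mode - wants cross < 0 → take C=(5.2458,-3.6603) (cross=-23.966)
ex = (C−B)/|BC| = (0.5671,-0.8237); ey = (0.8237,0.5671)
P = B + 0.65·ex + -3.23·ey = (0.6857,-2.7326)

0.69 -2.73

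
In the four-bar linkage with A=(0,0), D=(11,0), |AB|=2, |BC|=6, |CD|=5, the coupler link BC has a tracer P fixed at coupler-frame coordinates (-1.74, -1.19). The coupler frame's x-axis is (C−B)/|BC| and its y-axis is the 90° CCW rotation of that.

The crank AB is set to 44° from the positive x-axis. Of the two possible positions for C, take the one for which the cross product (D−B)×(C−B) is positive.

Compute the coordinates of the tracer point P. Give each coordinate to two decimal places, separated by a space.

A=(0,0), D=(11.00,0)
B = A + 2.00·(cos44°, sin44°) = (1.4387, 1.3893)
|BD| = 9.6617
circle(B,6.00) ∩ circle(D,5.00): a=5.4001, h=2.6151
  candidates: C₊=(7.1587,3.2007) cross=25.266; C₋=(6.4066,-1.9751) cross=-25.266
  mode + wants cross > 0 → take C=(7.1587,3.2007) (cross=25.266)
ex = (C−B)/|BC| = (0.9533,0.3019); ey = (-0.3019,0.9533)
P = B + -1.74·ex + -1.19·ey = (0.1391,-0.2705)

0.14 -0.27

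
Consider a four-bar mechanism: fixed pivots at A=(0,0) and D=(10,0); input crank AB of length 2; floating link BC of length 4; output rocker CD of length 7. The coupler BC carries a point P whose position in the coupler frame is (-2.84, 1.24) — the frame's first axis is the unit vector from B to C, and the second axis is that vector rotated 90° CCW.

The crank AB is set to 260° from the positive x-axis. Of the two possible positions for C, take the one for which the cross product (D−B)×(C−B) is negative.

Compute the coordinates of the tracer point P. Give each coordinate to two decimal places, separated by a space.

A=(0,0), D=(10.00,0)
B = A + 2.00·(cos260°, sin260°) = (-0.3473, -1.9696)
|BD| = 10.5331
circle(B,4.00) ∩ circle(D,7.00): a=3.7001, h=1.5197
  candidates: C₊=(3.0033,0.2152) cross=16.008; C₋=(3.5717,-2.7707) cross=-16.008
  mode - wants cross < 0 → take C=(3.5717,-2.7707) (cross=-16.008)
ex = (C−B)/|BC| = (0.9797,-0.2003); ey = (0.2003,0.9797)
P = B + -2.84·ex + 1.24·ey = (-2.8814,-0.1860)

-2.88 -0.19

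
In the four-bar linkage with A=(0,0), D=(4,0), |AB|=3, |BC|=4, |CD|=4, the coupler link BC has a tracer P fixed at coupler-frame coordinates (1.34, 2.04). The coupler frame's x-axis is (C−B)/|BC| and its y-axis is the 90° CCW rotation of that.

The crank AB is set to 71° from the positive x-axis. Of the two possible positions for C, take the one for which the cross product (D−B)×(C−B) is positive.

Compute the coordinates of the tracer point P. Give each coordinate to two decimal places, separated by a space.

A=(0,0), D=(4.00,0)
B = A + 3.00·(cos71°, sin71°) = (0.9767, 2.8366)
|BD| = 4.1456
circle(B,4.00) ∩ circle(D,4.00): a=2.0728, h=3.4210
  candidates: C₊=(4.8291,3.9131) cross=14.182; C₋=(0.1476,-1.0766) cross=-14.182
  mode + wants cross > 0 → take C=(4.8291,3.9131) (cross=14.182)
ex = (C−B)/|BC| = (0.9631,0.2691); ey = (-0.2691,0.9631)
P = B + 1.34·ex + 2.04·ey = (1.7182,5.1619)

1.72 5.16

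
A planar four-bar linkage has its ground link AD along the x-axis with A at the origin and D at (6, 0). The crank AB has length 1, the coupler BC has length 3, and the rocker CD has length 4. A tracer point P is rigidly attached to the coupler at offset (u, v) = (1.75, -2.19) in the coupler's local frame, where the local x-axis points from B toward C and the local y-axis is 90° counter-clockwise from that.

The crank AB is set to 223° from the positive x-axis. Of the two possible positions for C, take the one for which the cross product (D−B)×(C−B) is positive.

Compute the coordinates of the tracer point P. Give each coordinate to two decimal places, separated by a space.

1.74 -2.01

A=(0,0), D=(6.00,0)
B = A + 1.00·(cos223°, sin223°) = (-0.7314, -0.6820)
|BD| = 6.7658
circle(B,3.00) ∩ circle(D,4.00): a=2.8656, h=0.8879
  candidates: C₊=(2.0302,0.4902) cross=6.007; C₋=(2.2092,-1.2765) cross=-6.007
  mode + wants cross > 0 → take C=(2.0302,0.4902) (cross=6.007)
ex = (C−B)/|BC| = (0.9205,0.3907); ey = (-0.3907,0.9205)
P = B + 1.75·ex + -2.19·ey = (1.7352,-2.0141)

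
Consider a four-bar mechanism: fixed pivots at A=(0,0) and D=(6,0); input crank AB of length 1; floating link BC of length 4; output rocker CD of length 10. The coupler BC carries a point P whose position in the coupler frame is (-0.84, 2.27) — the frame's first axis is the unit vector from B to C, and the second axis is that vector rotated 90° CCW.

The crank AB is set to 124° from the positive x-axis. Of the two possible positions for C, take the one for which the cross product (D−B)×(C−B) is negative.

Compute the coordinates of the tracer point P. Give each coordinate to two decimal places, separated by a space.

A=(0,0), D=(6.00,0)
B = A + 1.00·(cos124°, sin124°) = (-0.5592, 0.8290)
|BD| = 6.6114
circle(B,4.00) ∩ circle(D,10.00): a=-3.0470, h=2.5915
  candidates: C₊=(-3.2572,3.7822) cross=17.133; C₋=(-3.9071,-1.3599) cross=-17.133
  mode - wants cross < 0 → take C=(-3.9071,-1.3599) (cross=-17.133)
ex = (C−B)/|BC| = (-0.8370,-0.5472); ey = (0.5472,-0.8370)
P = B + -0.84·ex + 2.27·ey = (1.3861,-0.6112)

1.39 -0.61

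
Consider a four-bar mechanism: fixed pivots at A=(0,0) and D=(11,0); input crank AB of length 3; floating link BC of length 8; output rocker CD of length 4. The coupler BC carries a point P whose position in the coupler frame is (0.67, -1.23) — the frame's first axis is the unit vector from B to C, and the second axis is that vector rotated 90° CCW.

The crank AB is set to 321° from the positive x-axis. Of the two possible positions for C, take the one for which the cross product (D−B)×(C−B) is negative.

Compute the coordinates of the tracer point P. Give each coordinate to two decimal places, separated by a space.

2.67 -3.25

A=(0,0), D=(11.00,0)
B = A + 3.00·(cos321°, sin321°) = (2.3314, -1.8880)
|BD| = 8.8718
circle(B,8.00) ∩ circle(D,4.00): a=7.1411, h=3.6062
  candidates: C₊=(8.5415,3.1553) cross=31.993; C₋=(10.0764,-3.8919) cross=-31.993
  mode - wants cross < 0 → take C=(10.0764,-3.8919) (cross=-31.993)
ex = (C−B)/|BC| = (0.9681,-0.2505); ey = (0.2505,0.9681)
P = B + 0.67·ex + -1.23·ey = (2.6720,-3.2466)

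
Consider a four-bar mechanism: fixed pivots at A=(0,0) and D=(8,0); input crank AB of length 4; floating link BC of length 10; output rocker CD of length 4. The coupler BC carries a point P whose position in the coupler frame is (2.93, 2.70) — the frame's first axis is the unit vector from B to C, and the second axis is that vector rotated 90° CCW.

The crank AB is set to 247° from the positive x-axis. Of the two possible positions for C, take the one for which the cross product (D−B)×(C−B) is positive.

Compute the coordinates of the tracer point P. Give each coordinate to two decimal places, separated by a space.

-1.32 0.29

A=(0,0), D=(8.00,0)
B = A + 4.00·(cos247°, sin247°) = (-1.5629, -3.6820)
|BD| = 10.2473
circle(B,10.00) ∩ circle(D,4.00): a=9.2223, h=3.8664
  candidates: C₊=(5.6542,3.2399) cross=39.621; C₋=(8.4327,-3.9765) cross=-39.621
  mode + wants cross > 0 → take C=(5.6542,3.2399) (cross=39.621)
ex = (C−B)/|BC| = (0.7217,0.6922); ey = (-0.6922,0.7217)
P = B + 2.93·ex + 2.70·ey = (-1.3172,0.2947)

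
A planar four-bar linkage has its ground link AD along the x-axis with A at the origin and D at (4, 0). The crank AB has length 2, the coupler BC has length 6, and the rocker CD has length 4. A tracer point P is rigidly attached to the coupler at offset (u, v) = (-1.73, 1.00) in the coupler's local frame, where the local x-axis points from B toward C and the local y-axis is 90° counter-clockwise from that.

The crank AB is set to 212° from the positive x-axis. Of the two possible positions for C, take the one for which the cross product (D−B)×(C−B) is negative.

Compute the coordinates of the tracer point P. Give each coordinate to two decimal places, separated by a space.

-2.72 0.65

A=(0,0), D=(4.00,0)
B = A + 2.00·(cos212°, sin212°) = (-1.6961, -1.0598)
|BD| = 5.7939
circle(B,6.00) ∩ circle(D,4.00): a=4.6229, h=3.8248
  candidates: C₊=(2.1492,3.5460) cross=22.160; C₋=(3.5484,-3.9744) cross=-22.160
  mode - wants cross < 0 → take C=(3.5484,-3.9744) (cross=-22.160)
ex = (C−B)/|BC| = (0.8741,-0.4858); ey = (0.4858,0.8741)
P = B + -1.73·ex + 1.00·ey = (-2.7225,0.6546)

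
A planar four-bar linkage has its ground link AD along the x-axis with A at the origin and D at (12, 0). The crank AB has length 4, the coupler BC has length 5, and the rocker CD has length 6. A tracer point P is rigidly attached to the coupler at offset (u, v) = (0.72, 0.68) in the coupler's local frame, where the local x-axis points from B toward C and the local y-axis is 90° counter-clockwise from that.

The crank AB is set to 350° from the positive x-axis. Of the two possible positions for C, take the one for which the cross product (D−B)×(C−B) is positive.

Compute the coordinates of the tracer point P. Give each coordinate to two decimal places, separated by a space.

3.84 0.29

A=(0,0), D=(12.00,0)
B = A + 4.00·(cos350°, sin350°) = (3.9392, -0.6946)
|BD| = 8.0906
circle(B,5.00) ∩ circle(D,6.00): a=3.3655, h=3.6977
  candidates: C₊=(6.9749,3.2784) cross=29.917; C₋=(7.6098,-4.0897) cross=-29.917
  mode + wants cross > 0 → take C=(6.9749,3.2784) (cross=29.917)
ex = (C−B)/|BC| = (0.6071,0.7946); ey = (-0.7946,0.6071)
P = B + 0.72·ex + 0.68·ey = (3.8360,0.2904)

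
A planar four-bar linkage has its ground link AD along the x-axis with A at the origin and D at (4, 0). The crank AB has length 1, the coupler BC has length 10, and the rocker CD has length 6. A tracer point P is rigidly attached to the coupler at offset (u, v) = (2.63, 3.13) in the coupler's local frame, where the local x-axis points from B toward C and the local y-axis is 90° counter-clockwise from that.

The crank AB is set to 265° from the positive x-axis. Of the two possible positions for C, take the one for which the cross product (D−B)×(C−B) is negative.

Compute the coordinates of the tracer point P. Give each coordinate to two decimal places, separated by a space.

A=(0,0), D=(4.00,0)
B = A + 1.00·(cos265°, sin265°) = (-0.0872, -0.9962)
|BD| = 4.2068
circle(B,10.00) ∩ circle(D,6.00): a=9.7101, h=2.3903
  candidates: C₊=(8.7807,3.6255) cross=10.056; C₋=(9.9128,-1.0191) cross=-10.056
  mode - wants cross < 0 → take C=(9.9128,-1.0191) (cross=-10.056)
ex = (C−B)/|BC| = (1.0000,-0.0023); ey = (0.0023,1.0000)
P = B + 2.63·ex + 3.13·ey = (2.5500,2.1278)

2.55 2.13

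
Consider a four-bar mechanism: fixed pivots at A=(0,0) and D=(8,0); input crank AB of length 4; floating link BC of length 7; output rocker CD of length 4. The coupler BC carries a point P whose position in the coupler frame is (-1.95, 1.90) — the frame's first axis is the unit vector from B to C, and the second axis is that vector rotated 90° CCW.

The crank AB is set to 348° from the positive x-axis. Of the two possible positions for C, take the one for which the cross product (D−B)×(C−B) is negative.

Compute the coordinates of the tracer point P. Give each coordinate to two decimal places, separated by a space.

A=(0,0), D=(8.00,0)
B = A + 4.00·(cos348°, sin348°) = (3.9126, -0.8316)
|BD| = 4.1712
circle(B,7.00) ∩ circle(D,4.00): a=6.0413, h=3.5359
  candidates: C₊=(9.1276,3.8378) cross=14.749; C₋=(10.5376,-3.0920) cross=-14.749
  mode - wants cross < 0 → take C=(10.5376,-3.0920) (cross=-14.749)
ex = (C−B)/|BC| = (0.9464,-0.3229); ey = (0.3229,0.9464)
P = B + -1.95·ex + 1.90·ey = (2.6806,1.5962)

2.68 1.60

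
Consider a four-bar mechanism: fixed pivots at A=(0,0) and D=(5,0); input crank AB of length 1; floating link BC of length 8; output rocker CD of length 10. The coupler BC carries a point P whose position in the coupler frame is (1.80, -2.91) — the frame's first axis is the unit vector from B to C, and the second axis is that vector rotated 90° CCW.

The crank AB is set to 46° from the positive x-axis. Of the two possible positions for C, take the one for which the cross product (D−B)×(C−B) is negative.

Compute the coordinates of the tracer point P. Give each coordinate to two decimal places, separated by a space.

-2.69 0.23

A=(0,0), D=(5.00,0)
B = A + 1.00·(cos46°, sin46°) = (0.6947, 0.7193)
|BD| = 4.3650
circle(B,8.00) ∩ circle(D,10.00): a=-1.9412, h=7.7609
  candidates: C₊=(0.0590,8.6940) cross=33.877; C₋=(-2.4990,-6.6156) cross=-33.877
  mode - wants cross < 0 → take C=(-2.4990,-6.6156) (cross=-33.877)
ex = (C−B)/|BC| = (-0.3992,-0.9169); ey = (0.9169,-0.3992)
P = B + 1.80·ex + -2.91·ey = (-2.6920,0.2307)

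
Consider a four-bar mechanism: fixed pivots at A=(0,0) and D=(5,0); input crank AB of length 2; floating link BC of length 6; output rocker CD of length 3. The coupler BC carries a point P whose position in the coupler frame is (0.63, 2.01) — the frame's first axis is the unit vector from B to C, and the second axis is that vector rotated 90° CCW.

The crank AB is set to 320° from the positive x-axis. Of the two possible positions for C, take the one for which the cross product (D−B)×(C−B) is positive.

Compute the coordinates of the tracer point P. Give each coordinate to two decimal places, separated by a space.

0.59 0.60

A=(0,0), D=(5.00,0)
B = A + 2.00·(cos320°, sin320°) = (1.5321, -1.2856)
|BD| = 3.6985
circle(B,6.00) ∩ circle(D,3.00): a=5.4994, h=2.3994
  candidates: C₊=(5.8545,2.8757) cross=8.874; C₋=(7.5225,-1.6238) cross=-8.874
  mode + wants cross > 0 → take C=(5.8545,2.8757) (cross=8.874)
ex = (C−B)/|BC| = (0.7204,0.6935); ey = (-0.6935,0.7204)
P = B + 0.63·ex + 2.01·ey = (0.5919,0.5994)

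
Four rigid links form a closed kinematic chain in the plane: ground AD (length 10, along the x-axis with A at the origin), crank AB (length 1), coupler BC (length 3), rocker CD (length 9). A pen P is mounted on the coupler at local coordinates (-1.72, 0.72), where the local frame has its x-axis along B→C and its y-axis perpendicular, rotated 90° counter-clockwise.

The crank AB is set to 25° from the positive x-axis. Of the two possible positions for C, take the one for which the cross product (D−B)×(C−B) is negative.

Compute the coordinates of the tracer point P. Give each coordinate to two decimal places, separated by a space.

A=(0,0), D=(10.00,0)
B = A + 1.00·(cos25°, sin25°) = (0.9063, 0.4226)
|BD| = 9.1035
circle(B,3.00) ∩ circle(D,9.00): a=0.5972, h=2.9400
  candidates: C₊=(1.6394,3.3317) cross=26.764; C₋=(1.3664,-2.5419) cross=-26.764
  mode - wants cross < 0 → take C=(1.3664,-2.5419) (cross=-26.764)
ex = (C−B)/|BC| = (0.1534,-0.9882); ey = (0.9882,0.1534)
P = B + -1.72·ex + 0.72·ey = (1.3540,2.2327)

1.35 2.23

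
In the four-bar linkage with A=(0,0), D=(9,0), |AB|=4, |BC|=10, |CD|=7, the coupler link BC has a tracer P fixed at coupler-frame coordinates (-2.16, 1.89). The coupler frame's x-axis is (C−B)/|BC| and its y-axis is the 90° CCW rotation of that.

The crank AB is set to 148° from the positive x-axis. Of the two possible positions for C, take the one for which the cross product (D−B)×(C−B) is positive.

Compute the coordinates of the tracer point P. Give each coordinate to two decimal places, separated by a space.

-6.13 2.97

A=(0,0), D=(9.00,0)
B = A + 4.00·(cos148°, sin148°) = (-3.3922, 2.1197)
|BD| = 12.5722
circle(B,10.00) ∩ circle(D,7.00): a=8.3144, h=5.5562
  candidates: C₊=(5.7399,6.1945) cross=69.853; C₋=(3.8664,-4.7588) cross=-69.853
  mode + wants cross > 0 → take C=(5.7399,6.1945) (cross=69.853)
ex = (C−B)/|BC| = (0.9132,0.4075); ey = (-0.4075,0.9132)
P = B + -2.16·ex + 1.89·ey = (-6.1349,2.9655)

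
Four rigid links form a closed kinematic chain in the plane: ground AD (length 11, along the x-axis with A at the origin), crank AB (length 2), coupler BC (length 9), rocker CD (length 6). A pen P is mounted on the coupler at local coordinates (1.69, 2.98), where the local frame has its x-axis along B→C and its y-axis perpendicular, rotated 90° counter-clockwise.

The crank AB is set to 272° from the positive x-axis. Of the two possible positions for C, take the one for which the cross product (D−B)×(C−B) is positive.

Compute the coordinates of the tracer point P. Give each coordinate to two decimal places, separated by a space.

-0.73 1.33

A=(0,0), D=(11.00,0)
B = A + 2.00·(cos272°, sin272°) = (0.0698, -1.9988)
|BD| = 11.1115
circle(B,9.00) ∩ circle(D,6.00): a=7.5807, h=4.8511
  candidates: C₊=(6.6542,4.1369) cross=53.903; C₋=(8.3995,-5.4071) cross=-53.903
  mode + wants cross > 0 → take C=(6.6542,4.1369) (cross=53.903)
ex = (C−B)/|BC| = (0.7316,0.6817); ey = (-0.6817,0.7316)
P = B + 1.69·ex + 2.98·ey = (-0.7254,1.3335)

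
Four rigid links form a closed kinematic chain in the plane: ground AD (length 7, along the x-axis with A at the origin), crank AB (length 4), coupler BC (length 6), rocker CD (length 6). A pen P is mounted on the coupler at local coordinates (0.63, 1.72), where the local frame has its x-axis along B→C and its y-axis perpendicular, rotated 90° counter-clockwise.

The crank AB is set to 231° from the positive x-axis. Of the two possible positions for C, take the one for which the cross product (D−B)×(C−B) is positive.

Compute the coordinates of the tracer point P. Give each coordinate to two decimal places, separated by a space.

A=(0,0), D=(7.00,0)
B = A + 4.00·(cos231°, sin231°) = (-2.5173, -3.1086)
|BD| = 10.0121
circle(B,6.00) ∩ circle(D,6.00): a=5.0060, h=3.3075
  candidates: C₊=(1.2144,1.5897) cross=33.115; C₋=(3.2683,-4.6983) cross=-33.115
  mode + wants cross > 0 → take C=(1.2144,1.5897) (cross=33.115)
ex = (C−B)/|BC| = (0.6220,0.7831); ey = (-0.7831,0.6220)
P = B + 0.63·ex + 1.72·ey = (-3.4723,-1.5455)

-3.47 -1.55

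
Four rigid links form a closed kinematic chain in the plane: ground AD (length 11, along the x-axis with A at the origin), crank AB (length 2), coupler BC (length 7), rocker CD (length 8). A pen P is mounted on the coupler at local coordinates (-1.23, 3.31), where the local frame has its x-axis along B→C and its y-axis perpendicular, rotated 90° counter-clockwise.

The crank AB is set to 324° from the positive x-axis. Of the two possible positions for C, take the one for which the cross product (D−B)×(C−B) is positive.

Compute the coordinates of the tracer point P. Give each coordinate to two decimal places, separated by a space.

A=(0,0), D=(11.00,0)
B = A + 2.00·(cos324°, sin324°) = (1.6180, -1.1756)
|BD| = 9.4553
circle(B,7.00) ∩ circle(D,8.00): a=3.9345, h=5.7896
  candidates: C₊=(4.8021,5.0583) cross=54.743; C₋=(6.2418,-6.4311) cross=-54.743
  mode + wants cross > 0 → take C=(4.8021,5.0583) (cross=54.743)
ex = (C−B)/|BC| = (0.4549,0.8906); ey = (-0.8906,0.4549)
P = B + -1.23·ex + 3.31·ey = (-1.8892,-0.7653)

-1.89 -0.77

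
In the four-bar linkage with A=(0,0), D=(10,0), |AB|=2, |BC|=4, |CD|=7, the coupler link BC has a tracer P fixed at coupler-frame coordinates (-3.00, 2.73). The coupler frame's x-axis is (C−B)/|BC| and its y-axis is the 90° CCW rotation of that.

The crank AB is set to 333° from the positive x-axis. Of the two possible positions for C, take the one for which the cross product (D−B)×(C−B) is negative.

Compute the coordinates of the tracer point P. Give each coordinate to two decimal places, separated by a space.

2.04 3.14

A=(0,0), D=(10.00,0)
B = A + 2.00·(cos333°, sin333°) = (1.7820, -0.9080)
|BD| = 8.2680
circle(B,4.00) ∩ circle(D,7.00): a=2.1384, h=3.3805
  candidates: C₊=(3.5362,2.6869) cross=27.950; C₋=(4.2787,-4.0332) cross=-27.950
  mode - wants cross < 0 → take C=(4.2787,-4.0332) (cross=-27.950)
ex = (C−B)/|BC| = (0.6242,-0.7813); ey = (0.7813,0.6242)
P = B + -3.00·ex + 2.73·ey = (2.0425,3.1399)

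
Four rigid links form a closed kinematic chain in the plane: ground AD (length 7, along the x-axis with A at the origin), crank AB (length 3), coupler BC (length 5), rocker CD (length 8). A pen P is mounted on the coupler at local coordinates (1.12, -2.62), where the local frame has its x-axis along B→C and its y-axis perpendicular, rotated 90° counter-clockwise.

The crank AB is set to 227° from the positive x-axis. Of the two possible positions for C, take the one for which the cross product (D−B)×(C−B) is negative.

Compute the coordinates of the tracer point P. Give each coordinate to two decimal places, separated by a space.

A=(0,0), D=(7.00,0)
B = A + 3.00·(cos227°, sin227°) = (-2.0460, -2.1941)
|BD| = 9.3083
circle(B,5.00) ∩ circle(D,8.00): a=2.5592, h=4.2954
  candidates: C₊=(-0.5714,2.5835) cross=39.983; C₋=(1.4536,-5.7652) cross=-39.983
  mode - wants cross < 0 → take C=(1.4536,-5.7652) (cross=-39.983)
ex = (C−B)/|BC| = (0.6999,-0.7142); ey = (0.7142,0.6999)
P = B + 1.12·ex + -2.62·ey = (-3.1334,-4.8278)

-3.13 -4.83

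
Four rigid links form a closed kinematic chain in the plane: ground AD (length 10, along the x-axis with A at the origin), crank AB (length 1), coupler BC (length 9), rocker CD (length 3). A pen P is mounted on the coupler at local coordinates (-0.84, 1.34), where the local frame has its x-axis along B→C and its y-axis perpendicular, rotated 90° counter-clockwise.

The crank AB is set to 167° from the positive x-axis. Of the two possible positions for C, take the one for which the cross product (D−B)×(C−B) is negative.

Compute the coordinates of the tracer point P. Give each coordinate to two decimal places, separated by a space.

A=(0,0), D=(10.00,0)
B = A + 1.00·(cos167°, sin167°) = (-0.9744, 0.2250)
|BD| = 10.9767
circle(B,9.00) ∩ circle(D,3.00): a=8.7680, h=2.0302
  candidates: C₊=(7.8334,2.0751) cross=22.285; C₋=(7.7502,-1.9845) cross=-22.285
  mode - wants cross < 0 → take C=(7.7502,-1.9845) (cross=-22.285)
ex = (C−B)/|BC| = (0.9694,-0.2455); ey = (0.2455,0.9694)
P = B + -0.84·ex + 1.34·ey = (-1.4597,1.7302)

-1.46 1.73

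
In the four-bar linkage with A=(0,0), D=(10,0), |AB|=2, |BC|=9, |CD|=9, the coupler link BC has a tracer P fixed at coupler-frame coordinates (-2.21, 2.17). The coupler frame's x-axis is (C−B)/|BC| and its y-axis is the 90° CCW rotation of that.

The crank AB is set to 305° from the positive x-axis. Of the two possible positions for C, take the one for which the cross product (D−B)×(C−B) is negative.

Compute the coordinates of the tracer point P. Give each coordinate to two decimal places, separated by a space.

1.36 1.45

A=(0,0), D=(10.00,0)
B = A + 2.00·(cos305°, sin305°) = (1.1472, -1.6383)
|BD| = 9.0032
circle(B,9.00) ∩ circle(D,9.00): a=4.5016, h=7.7933
  candidates: C₊=(4.1554,6.8440) cross=70.164; C₋=(6.9917,-8.4824) cross=-70.164
  mode - wants cross < 0 → take C=(6.9917,-8.4824) (cross=-70.164)
ex = (C−B)/|BC| = (0.6494,-0.7604); ey = (0.7604,0.6494)
P = B + -2.21·ex + 2.17·ey = (1.3622,1.4515)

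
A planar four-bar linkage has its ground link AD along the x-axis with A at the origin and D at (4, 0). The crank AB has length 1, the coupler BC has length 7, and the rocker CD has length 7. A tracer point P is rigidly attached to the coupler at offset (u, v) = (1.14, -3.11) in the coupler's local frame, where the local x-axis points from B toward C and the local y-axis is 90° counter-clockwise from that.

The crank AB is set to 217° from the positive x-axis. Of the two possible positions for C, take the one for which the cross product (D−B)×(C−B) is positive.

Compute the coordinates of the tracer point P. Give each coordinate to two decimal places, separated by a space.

A=(0,0), D=(4.00,0)
B = A + 1.00·(cos217°, sin217°) = (-0.7986, -0.6018)
|BD| = 4.8362
circle(B,7.00) ∩ circle(D,7.00): a=2.4181, h=6.5691
  candidates: C₊=(0.7832,6.2171) cross=31.770; C₋=(2.4181,-6.8189) cross=-31.770
  mode + wants cross > 0 → take C=(0.7832,6.2171) (cross=31.770)
ex = (C−B)/|BC| = (0.2260,0.9741); ey = (-0.9741,0.2260)
P = B + 1.14·ex + -3.11·ey = (2.4885,-0.1941)

2.49 -0.19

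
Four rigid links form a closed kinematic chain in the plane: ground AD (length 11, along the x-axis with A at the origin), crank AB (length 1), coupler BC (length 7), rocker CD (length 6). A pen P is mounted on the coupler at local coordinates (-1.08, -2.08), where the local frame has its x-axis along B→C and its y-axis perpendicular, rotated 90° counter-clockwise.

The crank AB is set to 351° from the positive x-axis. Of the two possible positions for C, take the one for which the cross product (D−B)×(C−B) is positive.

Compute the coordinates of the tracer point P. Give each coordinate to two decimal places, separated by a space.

A=(0,0), D=(11.00,0)
B = A + 1.00·(cos351°, sin351°) = (0.9877, -0.1564)
|BD| = 10.0135
circle(B,7.00) ∩ circle(D,6.00): a=5.6559, h=4.1244
  candidates: C₊=(6.5785,4.0559) cross=41.300; C₋=(6.7073,-4.1920) cross=-41.300
  mode + wants cross > 0 → take C=(6.5785,4.0559) (cross=41.300)
ex = (C−B)/|BC| = (0.7987,0.6018); ey = (-0.6018,0.7987)
P = B + -1.08·ex + -2.08·ey = (1.3768,-2.4676)

1.38 -2.47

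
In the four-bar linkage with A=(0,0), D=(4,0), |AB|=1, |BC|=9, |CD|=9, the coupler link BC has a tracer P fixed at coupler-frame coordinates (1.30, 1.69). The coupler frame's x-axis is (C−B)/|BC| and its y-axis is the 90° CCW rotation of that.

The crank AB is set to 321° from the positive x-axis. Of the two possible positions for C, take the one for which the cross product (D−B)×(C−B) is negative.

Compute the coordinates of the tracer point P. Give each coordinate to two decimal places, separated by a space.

2.83 -1.22

A=(0,0), D=(4.00,0)
B = A + 1.00·(cos321°, sin321°) = (0.7771, -0.6293)
|BD| = 3.2837
circle(B,9.00) ∩ circle(D,9.00): a=1.6419, h=8.8490
  candidates: C₊=(0.6927,8.3703) cross=29.058; C₋=(4.0845,-8.9996) cross=-29.058
  mode - wants cross < 0 → take C=(4.0845,-8.9996) (cross=-29.058)
ex = (C−B)/|BC| = (0.3675,-0.9300); ey = (0.9300,0.3675)
P = B + 1.30·ex + 1.69·ey = (2.8266,-1.2173)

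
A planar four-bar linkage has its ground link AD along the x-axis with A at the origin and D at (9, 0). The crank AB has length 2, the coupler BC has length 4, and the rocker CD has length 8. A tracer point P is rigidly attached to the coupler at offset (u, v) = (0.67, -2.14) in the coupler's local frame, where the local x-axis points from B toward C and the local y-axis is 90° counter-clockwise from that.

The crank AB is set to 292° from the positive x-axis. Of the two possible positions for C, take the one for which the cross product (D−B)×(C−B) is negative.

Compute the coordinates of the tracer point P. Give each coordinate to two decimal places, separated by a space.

A=(0,0), D=(9.00,0)
B = A + 2.00·(cos292°, sin292°) = (0.7492, -1.8544)
|BD| = 8.4566
circle(B,4.00) ∩ circle(D,8.00): a=1.3903, h=3.7506
  candidates: C₊=(1.2832,2.1098) cross=31.717; C₋=(2.9281,-5.2088) cross=-31.717
  mode - wants cross < 0 → take C=(2.9281,-5.2088) (cross=-31.717)
ex = (C−B)/|BC| = (0.5447,-0.8386); ey = (0.8386,0.5447)
P = B + 0.67·ex + -2.14·ey = (-0.6805,-3.5819)

-0.68 -3.58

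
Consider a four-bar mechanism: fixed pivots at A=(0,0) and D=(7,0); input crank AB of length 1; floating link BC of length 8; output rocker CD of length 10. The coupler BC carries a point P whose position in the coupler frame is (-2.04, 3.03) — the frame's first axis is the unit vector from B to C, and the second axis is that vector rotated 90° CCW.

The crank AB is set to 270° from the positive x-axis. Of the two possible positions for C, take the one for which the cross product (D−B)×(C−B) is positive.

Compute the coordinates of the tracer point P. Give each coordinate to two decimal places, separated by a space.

A=(0,0), D=(7.00,0)
B = A + 1.00·(cos270°, sin270°) = (-0.0000, -1.0000)
|BD| = 7.0711
circle(B,8.00) ∩ circle(D,10.00): a=0.9899, h=7.9385
  candidates: C₊=(-0.1427,6.9987) cross=56.134; C₋=(2.1027,-8.7187) cross=-56.134
  mode + wants cross > 0 → take C=(-0.1427,6.9987) (cross=56.134)
ex = (C−B)/|BC| = (-0.0178,0.9998); ey = (-0.9998,-0.0178)
P = B + -2.04·ex + 3.03·ey = (-2.9931,-3.0937)

-2.99 -3.09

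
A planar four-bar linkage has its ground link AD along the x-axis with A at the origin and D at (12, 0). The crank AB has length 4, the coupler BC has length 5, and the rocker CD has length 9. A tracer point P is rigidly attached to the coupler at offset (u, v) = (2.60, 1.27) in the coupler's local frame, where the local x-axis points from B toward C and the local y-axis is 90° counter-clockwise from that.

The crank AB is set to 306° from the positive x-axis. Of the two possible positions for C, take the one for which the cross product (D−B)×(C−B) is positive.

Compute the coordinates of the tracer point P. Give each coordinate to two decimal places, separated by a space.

1.52 -0.46

A=(0,0), D=(12.00,0)
B = A + 4.00·(cos306°, sin306°) = (2.3511, -3.2361)
|BD| = 10.1771
circle(B,5.00) ∩ circle(D,9.00): a=2.3372, h=4.4201
  candidates: C₊=(3.1616,1.6978) cross=44.984; C₋=(5.9726,-6.6836) cross=-44.984
  mode + wants cross > 0 → take C=(3.1616,1.6978) (cross=44.984)
ex = (C−B)/|BC| = (0.1621,0.9868); ey = (-0.9868,0.1621)
P = B + 2.60·ex + 1.27·ey = (1.5194,-0.4646)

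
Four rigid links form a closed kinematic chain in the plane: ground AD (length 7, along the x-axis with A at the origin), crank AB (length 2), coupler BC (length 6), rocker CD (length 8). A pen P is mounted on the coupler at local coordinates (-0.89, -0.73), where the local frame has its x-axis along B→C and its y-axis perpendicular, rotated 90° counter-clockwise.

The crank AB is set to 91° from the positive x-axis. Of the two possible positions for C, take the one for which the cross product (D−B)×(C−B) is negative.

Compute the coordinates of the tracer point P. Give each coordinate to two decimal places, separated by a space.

-0.78 2.88

A=(0,0), D=(7.00,0)
B = A + 2.00·(cos91°, sin91°) = (-0.0349, 1.9997)
|BD| = 7.3136
circle(B,6.00) ∩ circle(D,8.00): a=1.7426, h=5.7414
  candidates: C₊=(3.2111,7.0458) cross=41.990; C₋=(0.0714,-3.9994) cross=-41.990
  mode - wants cross < 0 → take C=(0.0714,-3.9994) (cross=-41.990)
ex = (C−B)/|BC| = (0.0177,-0.9998); ey = (0.9998,0.0177)
P = B + -0.89·ex + -0.73·ey = (-0.7806,2.8766)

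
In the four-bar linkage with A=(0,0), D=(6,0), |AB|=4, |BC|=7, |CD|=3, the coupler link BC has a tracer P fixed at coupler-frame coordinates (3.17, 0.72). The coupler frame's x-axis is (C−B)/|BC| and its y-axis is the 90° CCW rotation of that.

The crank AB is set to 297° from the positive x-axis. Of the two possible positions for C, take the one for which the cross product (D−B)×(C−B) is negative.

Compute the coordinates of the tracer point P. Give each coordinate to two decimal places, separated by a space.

4.66 -1.98

A=(0,0), D=(6.00,0)
B = A + 4.00·(cos297°, sin297°) = (1.8160, -3.5640)
|BD| = 5.4962
circle(B,7.00) ∩ circle(D,3.00): a=6.3870, h=2.8647
  candidates: C₊=(4.8205,2.7584) cross=15.745; C₋=(8.5357,-1.6032) cross=-15.745
  mode - wants cross < 0 → take C=(8.5357,-1.6032) (cross=-15.745)
ex = (C−B)/|BC| = (0.9600,0.2801); ey = (-0.2801,0.9600)
P = B + 3.17·ex + 0.72·ey = (4.6574,-1.9849)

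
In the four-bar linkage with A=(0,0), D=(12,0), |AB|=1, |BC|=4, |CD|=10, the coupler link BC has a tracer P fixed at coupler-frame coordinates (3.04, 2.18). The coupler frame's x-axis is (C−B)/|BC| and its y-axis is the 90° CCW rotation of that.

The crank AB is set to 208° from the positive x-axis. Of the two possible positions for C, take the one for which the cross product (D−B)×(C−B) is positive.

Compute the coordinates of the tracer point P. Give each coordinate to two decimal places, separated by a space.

A=(0,0), D=(12.00,0)
B = A + 1.00·(cos208°, sin208°) = (-0.8829, -0.4695)
|BD| = 12.8915
circle(B,4.00) ∩ circle(D,10.00): a=3.1878, h=2.4162
  candidates: C₊=(2.2147,2.0612) cross=31.148; C₋=(2.3907,-2.7680) cross=-31.148
  mode + wants cross > 0 → take C=(2.2147,2.0612) (cross=31.148)
ex = (C−B)/|BC| = (0.7744,0.6327); ey = (-0.6327,0.7744)
P = B + 3.04·ex + 2.18·ey = (0.0921,3.1421)

0.09 3.14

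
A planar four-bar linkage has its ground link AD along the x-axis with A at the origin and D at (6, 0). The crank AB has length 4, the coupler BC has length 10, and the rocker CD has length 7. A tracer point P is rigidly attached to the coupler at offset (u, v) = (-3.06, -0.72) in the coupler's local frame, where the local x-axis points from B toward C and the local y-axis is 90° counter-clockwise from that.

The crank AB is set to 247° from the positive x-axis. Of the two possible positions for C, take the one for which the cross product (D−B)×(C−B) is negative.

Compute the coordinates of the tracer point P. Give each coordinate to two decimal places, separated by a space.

A=(0,0), D=(6.00,0)
B = A + 4.00·(cos247°, sin247°) = (-1.5629, -3.6820)
|BD| = 8.4116
circle(B,10.00) ∩ circle(D,7.00): a=7.2373, h=6.9008
  candidates: C₊=(1.9235,5.6905) cross=58.047; C₋=(7.9649,-6.7186) cross=-58.047
  mode - wants cross < 0 → take C=(7.9649,-6.7186) (cross=-58.047)
ex = (C−B)/|BC| = (0.9528,-0.3037); ey = (0.3037,0.9528)
P = B + -3.06·ex + -0.72·ey = (-4.6971,-3.4388)

-4.70 -3.44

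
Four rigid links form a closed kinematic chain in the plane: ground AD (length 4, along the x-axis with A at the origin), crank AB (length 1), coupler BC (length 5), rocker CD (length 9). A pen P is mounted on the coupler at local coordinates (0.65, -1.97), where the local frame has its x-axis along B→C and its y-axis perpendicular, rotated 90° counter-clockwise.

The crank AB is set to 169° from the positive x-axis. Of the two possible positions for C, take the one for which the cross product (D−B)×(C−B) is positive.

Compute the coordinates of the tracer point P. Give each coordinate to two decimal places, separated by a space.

A=(0,0), D=(4.00,0)
B = A + 1.00·(cos169°, sin169°) = (-0.9816, 0.1908)
|BD| = 4.9853
circle(B,5.00) ∩ circle(D,9.00): a=-3.1239, h=3.9040
  candidates: C₊=(-3.9538,4.2115) cross=19.463; C₋=(-4.2527,-3.5908) cross=-19.463
  mode + wants cross > 0 → take C=(-3.9538,4.2115) (cross=19.463)
ex = (C−B)/|BC| = (-0.5944,0.8041); ey = (-0.8041,-0.5944)
P = B + 0.65·ex + -1.97·ey = (0.2162,1.8845)

0.22 1.88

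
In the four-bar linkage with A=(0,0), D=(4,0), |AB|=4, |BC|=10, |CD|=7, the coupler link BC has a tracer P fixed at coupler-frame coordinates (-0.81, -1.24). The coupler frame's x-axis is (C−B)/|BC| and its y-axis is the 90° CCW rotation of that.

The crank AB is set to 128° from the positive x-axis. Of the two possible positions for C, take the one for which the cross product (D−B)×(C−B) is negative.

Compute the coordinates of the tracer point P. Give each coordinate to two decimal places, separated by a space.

A=(0,0), D=(4.00,0)
B = A + 4.00·(cos128°, sin128°) = (-2.4626, 3.1520)
|BD| = 7.1904
circle(B,10.00) ∩ circle(D,7.00): a=7.1416, h=6.9998
  candidates: C₊=(7.0247,6.3128) cross=50.331; C₋=(0.8877,-6.2700) cross=-50.331
  mode - wants cross < 0 → take C=(0.8877,-6.2700) (cross=-50.331)
ex = (C−B)/|BC| = (0.3350,-0.9422); ey = (0.9422,0.3350)
P = B + -0.81·ex + -1.24·ey = (-3.9024,3.4998)

-3.90 3.50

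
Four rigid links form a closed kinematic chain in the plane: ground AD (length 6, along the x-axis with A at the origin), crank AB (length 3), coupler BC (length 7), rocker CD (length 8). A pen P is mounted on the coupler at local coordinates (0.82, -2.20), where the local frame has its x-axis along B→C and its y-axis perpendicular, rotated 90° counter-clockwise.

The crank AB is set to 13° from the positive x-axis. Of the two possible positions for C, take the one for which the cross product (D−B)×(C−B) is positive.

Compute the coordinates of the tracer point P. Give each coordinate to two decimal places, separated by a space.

5.19 1.27

A=(0,0), D=(6.00,0)
B = A + 3.00·(cos13°, sin13°) = (2.9231, 0.6749)
|BD| = 3.1500
circle(B,7.00) ∩ circle(D,8.00): a=-0.8059, h=6.9535
  candidates: C₊=(3.6256,7.6395) cross=21.904; C₋=(0.6462,-5.9445) cross=-21.904
  mode + wants cross > 0 → take C=(3.6256,7.6395) (cross=21.904)
ex = (C−B)/|BC| = (0.1004,0.9950); ey = (-0.9950,0.1004)
P = B + 0.82·ex + -2.20·ey = (5.1943,1.2699)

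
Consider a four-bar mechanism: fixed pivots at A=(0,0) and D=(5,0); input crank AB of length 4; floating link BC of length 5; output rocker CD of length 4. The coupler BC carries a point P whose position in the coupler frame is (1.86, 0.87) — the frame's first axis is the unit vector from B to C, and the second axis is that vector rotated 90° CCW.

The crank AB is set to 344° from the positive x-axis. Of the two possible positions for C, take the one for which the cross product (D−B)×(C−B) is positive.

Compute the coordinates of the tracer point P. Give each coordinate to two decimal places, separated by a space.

A=(0,0), D=(5.00,0)
B = A + 4.00·(cos344°, sin344°) = (3.8450, -1.1025)
|BD| = 1.5967
circle(B,5.00) ∩ circle(D,4.00): a=3.6166, h=3.4525
  candidates: C₊=(4.0771,3.8921) cross=5.513; C₋=(8.8450,-1.1025) cross=-5.513
  mode + wants cross > 0 → take C=(4.0771,3.8921) (cross=5.513)
ex = (C−B)/|BC| = (0.0464,0.9989); ey = (-0.9989,0.0464)
P = B + 1.86·ex + 0.87·ey = (3.0623,0.7958)

3.06 0.80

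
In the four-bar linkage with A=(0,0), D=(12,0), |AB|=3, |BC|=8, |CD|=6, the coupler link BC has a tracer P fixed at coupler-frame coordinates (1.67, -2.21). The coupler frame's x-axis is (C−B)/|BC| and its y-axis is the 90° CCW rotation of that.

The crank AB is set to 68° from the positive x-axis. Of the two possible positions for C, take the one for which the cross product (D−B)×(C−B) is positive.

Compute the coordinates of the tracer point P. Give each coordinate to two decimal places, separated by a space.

A=(0,0), D=(12.00,0)
B = A + 3.00·(cos68°, sin68°) = (1.1238, 2.7816)
|BD| = 11.2262
circle(B,8.00) ∩ circle(D,6.00): a=6.8602, h=4.1155
  candidates: C₊=(8.7898,5.0690) cross=46.202; C₋=(6.7504,-2.9054) cross=-46.202
  mode + wants cross > 0 → take C=(8.7898,5.0690) (cross=46.202)
ex = (C−B)/|BC| = (0.9583,0.2859); ey = (-0.2859,0.9583)
P = B + 1.67·ex + -2.21·ey = (3.3560,1.1413)

3.36 1.14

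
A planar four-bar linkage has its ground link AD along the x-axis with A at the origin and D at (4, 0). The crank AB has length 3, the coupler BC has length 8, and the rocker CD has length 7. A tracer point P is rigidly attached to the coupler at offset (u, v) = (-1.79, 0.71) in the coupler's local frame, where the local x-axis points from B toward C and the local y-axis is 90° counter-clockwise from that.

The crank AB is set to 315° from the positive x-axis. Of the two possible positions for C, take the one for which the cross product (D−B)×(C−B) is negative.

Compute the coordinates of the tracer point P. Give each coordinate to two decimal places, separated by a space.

0.50 -1.08

A=(0,0), D=(4.00,0)
B = A + 3.00·(cos315°, sin315°) = (2.1213, -2.1213)
|BD| = 2.8336
circle(B,8.00) ∩ circle(D,7.00): a=4.0636, h=6.8911
  candidates: C₊=(-0.3434,5.4895) cross=19.527; C₋=(9.9743,-3.6480) cross=-19.527
  mode - wants cross < 0 → take C=(9.9743,-3.6480) (cross=-19.527)
ex = (C−B)/|BC| = (0.9816,-0.1908); ey = (0.1908,0.9816)
P = B + -1.79·ex + 0.71·ey = (0.4997,-1.0828)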